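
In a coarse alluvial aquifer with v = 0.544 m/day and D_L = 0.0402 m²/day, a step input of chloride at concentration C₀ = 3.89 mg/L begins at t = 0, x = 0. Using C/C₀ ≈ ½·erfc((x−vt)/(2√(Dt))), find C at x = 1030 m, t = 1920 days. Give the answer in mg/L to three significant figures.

3.42 mg/L

For a continuous step input, C/C₀ ≈ ½·erfc((x−vt)/(2√(Dt))).
vt = 0.544 × 1920 = 1044.48 m and 2√(Dt) = 2√(0.0402 × 1920) = 17.57 m.
Argument (x−vt)/(2√(Dt)) = (1030 − 1044.48)/17.57 = -0.8241; ½·erfc(-0.8241) = 0.8781.
C = 3.89 × 0.8781 = 3.42 mg/L.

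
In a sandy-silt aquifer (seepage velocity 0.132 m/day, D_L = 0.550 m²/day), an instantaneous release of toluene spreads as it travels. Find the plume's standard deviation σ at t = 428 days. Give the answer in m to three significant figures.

Dispersive spreading gives a Gaussian with σ² = 2Dt; advection only shifts the center.
σ = √(2 × 0.550 × 428) = 21.7 m.

21.7 m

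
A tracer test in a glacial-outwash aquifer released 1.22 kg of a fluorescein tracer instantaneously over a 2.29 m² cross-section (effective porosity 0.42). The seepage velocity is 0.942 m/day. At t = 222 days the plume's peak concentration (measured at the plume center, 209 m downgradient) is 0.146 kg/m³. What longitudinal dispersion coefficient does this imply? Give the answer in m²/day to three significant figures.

0.0271 m²/day

At the plume center C_max = M/(n_e·A·√(4πDt)), so D = M²/(4πt·(n_e·A·C_max)²).
n_e·A·C_max = 0.42 × 2.29 × 0.146 = 0.1404 kg/m.
D = 1.22²/(4π × 222 × 0.1404²) = 0.0271 m²/day.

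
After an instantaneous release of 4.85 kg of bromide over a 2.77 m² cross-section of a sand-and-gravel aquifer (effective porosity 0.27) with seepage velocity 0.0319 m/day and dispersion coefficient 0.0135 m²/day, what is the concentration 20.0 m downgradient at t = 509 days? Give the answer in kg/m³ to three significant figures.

For an instantaneous plane source, C(x,t) = M/(n_e·A·√(4πDt)) · exp(−(x−vt)²/(4Dt)), with n_e·A the pore (flow) area.
Plume center vt = 0.0319 × 509 = 16.2371 m, so the well at 20.0 m is 3.7629 m downgradient of the peak.
√(4πDt) = 9.292 m, giving peak height M/(n_e·A·√(4πDt)) = 4.85/(0.27 × 2.77 × 9.292) = 0.6979 kg/m³.
(x−vt)²/(4Dt) = (3.7629)²/(4 × 0.0135 × 509) = 0.5152; exp(−0.5152) = 0.5974.
C = 0.6979 × 0.5974 = 0.417 kg/m³.

0.417 kg/m³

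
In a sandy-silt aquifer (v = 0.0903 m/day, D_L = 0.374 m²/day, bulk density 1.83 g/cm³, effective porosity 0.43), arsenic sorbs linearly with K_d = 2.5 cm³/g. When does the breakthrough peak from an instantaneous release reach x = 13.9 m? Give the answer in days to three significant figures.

Retardation factor R = 1 + ρ_b·K_d/n = 1 + 1.83 × 2.5/0.43 = 11.64.
Sorption retards both mechanisms: v_R = v/R = 0.007758 m/day, D_R = D/R = 0.03213 m²/day.
Peak time from v_R²t² + 2D_R t − x² = 0: t = (√(D_R² + v_R²x²) − D_R)/v_R².
√(D_R² + v_R²x²) = √(0.03213² + 0.007758² × 13.9²) = 0.1125; v_R² = 6.019e-05.
t = (0.1125 − 0.03213)/6.019e-05 = 1340 days.

1340 days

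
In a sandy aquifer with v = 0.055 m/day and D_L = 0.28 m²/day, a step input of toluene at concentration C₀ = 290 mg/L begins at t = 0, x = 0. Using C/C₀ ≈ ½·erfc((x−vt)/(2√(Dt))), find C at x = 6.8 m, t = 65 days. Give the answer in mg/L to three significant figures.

For a continuous step input, C/C₀ ≈ ½·erfc((x−vt)/(2√(Dt))).
vt = 0.055 × 65 = 3.575 m and 2√(Dt) = 2√(0.28 × 65) = 8.532 m.
Argument (x−vt)/(2√(Dt)) = (6.8 − 3.575)/8.532 = 0.3780; ½·erfc(0.3780) = 0.2965.
C = 290 × 0.2965 = 86.0 mg/L.

86.0 mg/L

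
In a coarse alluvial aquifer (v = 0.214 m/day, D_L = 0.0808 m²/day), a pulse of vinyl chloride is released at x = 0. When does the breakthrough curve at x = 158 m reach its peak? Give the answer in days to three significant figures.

For the 1D instantaneous-source solution, setting ∂C/∂t = 0 at fixed x gives v²t² + 2Dt − x² = 0, so t = (√(D² + v²x²) − D)/v².
√(D² + v²x²) = √(0.0808² + 0.214² × 158²) = 33.81; v² = 0.045796.
t = (33.81 − 0.0808)/0.045796 = 737 days (vs. the pure-advection estimate x/v = 738 d).

737 days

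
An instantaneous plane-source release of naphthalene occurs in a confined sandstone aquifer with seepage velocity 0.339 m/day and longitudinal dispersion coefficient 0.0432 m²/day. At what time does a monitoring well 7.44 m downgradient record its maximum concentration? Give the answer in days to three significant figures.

For the 1D instantaneous-source solution, setting ∂C/∂t = 0 at fixed x gives v²t² + 2Dt − x² = 0, so t = (√(D² + v²x²) − D)/v².
√(D² + v²x²) = √(0.0432² + 0.339² × 7.44²) = 2.523; v² = 0.114921.
t = (2.523 − 0.0432)/0.114921 = 21.6 days (vs. the pure-advection estimate x/v = 21.9 d).

21.6 days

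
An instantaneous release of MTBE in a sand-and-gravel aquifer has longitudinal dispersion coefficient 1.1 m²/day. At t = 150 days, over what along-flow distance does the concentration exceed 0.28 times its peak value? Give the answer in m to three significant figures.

The plume is Gaussian with σ = √(2Dt) = √(2 × 1.1 × 150) = 18.17 m.
C/C_peak = exp(−Δx²/(2σ²)) = 0.28 ⇒ Δx = σ·√(−2 ln 0.28) = 18.17 × 1.596 = 29.00 m.
Width = 2Δx = 58.0 m.

58.0 m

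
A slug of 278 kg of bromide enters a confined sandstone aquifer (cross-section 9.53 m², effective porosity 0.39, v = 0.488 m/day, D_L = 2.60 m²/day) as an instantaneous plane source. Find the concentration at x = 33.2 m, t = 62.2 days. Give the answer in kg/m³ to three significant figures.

1.64 kg/m³

For an instantaneous plane source, C(x,t) = M/(n_e·A·√(4πDt)) · exp(−(x−vt)²/(4Dt)), with n_e·A the pore (flow) area.
Plume center vt = 0.488 × 62.2 = 30.3536 m, so the well at 33.2 m is 2.8464 m downgradient of the peak.
√(4πDt) = 45.08 m, giving peak height M/(n_e·A·√(4πDt)) = 278/(0.39 × 9.53 × 45.08) = 1.659 kg/m³.
(x−vt)²/(4Dt) = (2.8464)²/(4 × 2.60 × 62.2) = 0.01252; exp(−0.01252) = 0.9876.
C = 1.659 × 0.9876 = 1.64 kg/m³.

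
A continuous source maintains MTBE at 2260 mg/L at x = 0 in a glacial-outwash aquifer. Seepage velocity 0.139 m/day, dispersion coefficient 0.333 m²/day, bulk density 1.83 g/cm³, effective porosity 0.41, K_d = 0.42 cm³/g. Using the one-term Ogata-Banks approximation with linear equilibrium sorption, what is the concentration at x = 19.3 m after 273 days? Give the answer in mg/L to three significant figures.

501 mg/L

Retardation factor R = 1 + ρ_b·K_d/n = 1 + 1.83 × 0.42/0.41 = 2.875.
Sorption retards both mechanisms: v_R = v/R = 0.04835 m/day, D_R = D/R = 0.1158 m²/day.
v_R·t = 0.04835 × 273 = 13.19955 m; 2√(D_R t) = 11.25 m; argument = (19.3 − 13.19955)/11.25 = 0.5423.
C = C₀ × ½·erfc(0.5423) = 2260 × 0.2216 = 501 mg/L.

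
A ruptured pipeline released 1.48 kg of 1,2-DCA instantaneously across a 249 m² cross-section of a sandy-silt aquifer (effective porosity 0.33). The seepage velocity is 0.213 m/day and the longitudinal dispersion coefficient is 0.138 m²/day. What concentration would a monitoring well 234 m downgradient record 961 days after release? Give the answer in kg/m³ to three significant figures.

8.74e-05 kg/m³

For an instantaneous plane source, C(x,t) = M/(n_e·A·√(4πDt)) · exp(−(x−vt)²/(4Dt)), with n_e·A the pore (flow) area.
Plume center vt = 0.213 × 961 = 204.693 m, so the well at 234 m is 29.307 m downgradient of the peak.
√(4πDt) = 40.82 m, giving peak height M/(n_e·A·√(4πDt)) = 1.48/(0.33 × 249 × 40.82) = 0.0004412 kg/m³.
(x−vt)²/(4Dt) = (29.307)²/(4 × 0.138 × 961) = 1.619; exp(−1.619) = 0.1981.
C = 0.0004412 × 0.1981 = 8.74e-05 kg/m³.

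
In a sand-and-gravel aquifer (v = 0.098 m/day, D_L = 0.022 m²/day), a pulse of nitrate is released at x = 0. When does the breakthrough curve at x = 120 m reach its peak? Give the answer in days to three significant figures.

1220 days

For the 1D instantaneous-source solution, setting ∂C/∂t = 0 at fixed x gives v²t² + 2Dt − x² = 0, so t = (√(D² + v²x²) − D)/v².
√(D² + v²x²) = √(0.022² + 0.098² × 120²) = 11.76; v² = 0.009604.
t = (11.76 − 0.022)/0.009604 = 1220 days (vs. the pure-advection estimate x/v = 1220 d).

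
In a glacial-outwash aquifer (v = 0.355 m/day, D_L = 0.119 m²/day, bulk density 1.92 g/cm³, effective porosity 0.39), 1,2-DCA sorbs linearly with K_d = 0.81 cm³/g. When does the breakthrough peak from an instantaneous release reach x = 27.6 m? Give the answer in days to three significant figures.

383 days

Retardation factor R = 1 + ρ_b·K_d/n = 1 + 1.92 × 0.81/0.39 = 4.988.
Sorption retards both mechanisms: v_R = v/R = 0.07117 m/day, D_R = D/R = 0.02386 m²/day.
Peak time from v_R²t² + 2D_R t − x² = 0: t = (√(D_R² + v_R²x²) − D_R)/v_R².
√(D_R² + v_R²x²) = √(0.02386² + 0.07117² × 27.6²) = 1.964; v_R² = 0.005065.
t = (1.964 − 0.02386)/0.005065 = 383 days.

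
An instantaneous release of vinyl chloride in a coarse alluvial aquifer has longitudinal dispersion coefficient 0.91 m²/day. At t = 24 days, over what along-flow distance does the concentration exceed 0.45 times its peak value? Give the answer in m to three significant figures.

16.7 m

The plume is Gaussian with σ = √(2Dt) = √(2 × 0.91 × 24) = 6.609 m.
C/C_peak = exp(−Δx²/(2σ²)) = 0.45 ⇒ Δx = σ·√(−2 ln 0.45) = 6.609 × 1.264 = 8.354 m.
Width = 2Δx = 16.7 m.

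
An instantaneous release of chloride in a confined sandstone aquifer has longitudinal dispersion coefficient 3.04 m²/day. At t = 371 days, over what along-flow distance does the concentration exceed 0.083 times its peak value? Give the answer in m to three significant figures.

The plume is Gaussian with σ = √(2Dt) = √(2 × 3.04 × 371) = 47.49 m.
C/C_peak = exp(−Δx²/(2σ²)) = 0.083 ⇒ Δx = σ·√(−2 ln 0.083) = 47.49 × 2.231 = 106.0 m.
Width = 2Δx = 212 m.

212 m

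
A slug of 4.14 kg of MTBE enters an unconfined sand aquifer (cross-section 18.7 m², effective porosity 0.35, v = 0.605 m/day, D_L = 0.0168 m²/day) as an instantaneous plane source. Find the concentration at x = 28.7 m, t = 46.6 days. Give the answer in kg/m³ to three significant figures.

For an instantaneous plane source, C(x,t) = M/(n_e·A·√(4πDt)) · exp(−(x−vt)²/(4Dt)), with n_e·A the pore (flow) area.
Plume center vt = 0.605 × 46.6 = 28.193 m, so the well at 28.7 m is 0.507 m downgradient of the peak.
√(4πDt) = 3.137 m, giving peak height M/(n_e·A·√(4πDt)) = 4.14/(0.35 × 18.7 × 3.137) = 0.2016 kg/m³.
(x−vt)²/(4Dt) = (0.507)²/(4 × 0.0168 × 46.6) = 0.08208; exp(−0.08208) = 0.9212.
C = 0.2016 × 0.9212 = 0.186 kg/m³.

0.186 kg/m³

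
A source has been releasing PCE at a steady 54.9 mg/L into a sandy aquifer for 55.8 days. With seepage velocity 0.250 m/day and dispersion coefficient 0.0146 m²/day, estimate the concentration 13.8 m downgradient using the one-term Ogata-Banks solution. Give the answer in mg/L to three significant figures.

30.0 mg/L

For a continuous step input, C/C₀ ≈ ½·erfc((x−vt)/(2√(Dt))).
vt = 0.250 × 55.8 = 13.95 m and 2√(Dt) = 2√(0.0146 × 55.8) = 1.805 m.
Argument (x−vt)/(2√(Dt)) = (13.8 − 13.95)/1.805 = -0.08310; ½·erfc(-0.08310) = 0.5468.
C = 54.9 × 0.5468 = 30.0 mg/L.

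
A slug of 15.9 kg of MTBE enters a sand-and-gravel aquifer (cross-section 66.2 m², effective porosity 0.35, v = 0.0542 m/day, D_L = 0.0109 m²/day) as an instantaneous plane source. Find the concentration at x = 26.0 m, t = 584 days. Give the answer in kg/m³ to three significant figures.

For an instantaneous plane source, C(x,t) = M/(n_e·A·√(4πDt)) · exp(−(x−vt)²/(4Dt)), with n_e·A the pore (flow) area.
Plume center vt = 0.0542 × 584 = 31.6528 m, so the well at 26.0 m is 5.6528 m upgradient of the peak.
√(4πDt) = 8.944 m, giving peak height M/(n_e·A·√(4πDt)) = 15.9/(0.35 × 66.2 × 8.944) = 0.07673 kg/m³.
(x−vt)²/(4Dt) = (-5.6528)²/(4 × 0.0109 × 584) = 1.255; exp(−1.255) = 0.2851.
C = 0.07673 × 0.2851 = 0.0219 kg/m³.

0.0219 kg/m³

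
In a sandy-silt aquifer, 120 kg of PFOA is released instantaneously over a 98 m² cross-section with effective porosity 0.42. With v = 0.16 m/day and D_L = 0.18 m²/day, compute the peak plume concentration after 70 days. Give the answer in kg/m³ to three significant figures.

The peak of an instantaneous 1D plume sits at x = vt; there the Gaussian factor is 1 and C_max = M/(n_e·A·√(4πDt)), where n_e·A is the pore area the mass is dissolved in.
√(4πDt) = √(4π × 0.18 × 70) = 12.58 m, so C_max = 120/(0.42 × 98 × 12.58) = 0.232 kg/m³.

0.232 kg/m³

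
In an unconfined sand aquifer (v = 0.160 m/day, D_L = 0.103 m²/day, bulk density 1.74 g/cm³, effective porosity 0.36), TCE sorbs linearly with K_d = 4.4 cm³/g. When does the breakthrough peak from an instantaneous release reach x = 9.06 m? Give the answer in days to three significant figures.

1170 days

Retardation factor R = 1 + ρ_b·K_d/n = 1 + 1.74 × 4.4/0.36 = 22.27.
Sorption retards both mechanisms: v_R = v/R = 0.007185 m/day, D_R = D/R = 0.004625 m²/day.
Peak time from v_R²t² + 2D_R t − x² = 0: t = (√(D_R² + v_R²x²) − D_R)/v_R².
√(D_R² + v_R²x²) = √(0.004625² + 0.007185² × 9.06²) = 0.06526; v_R² = 5.162e-05.
t = (0.06526 − 0.004625)/5.162e-05 = 1170 days.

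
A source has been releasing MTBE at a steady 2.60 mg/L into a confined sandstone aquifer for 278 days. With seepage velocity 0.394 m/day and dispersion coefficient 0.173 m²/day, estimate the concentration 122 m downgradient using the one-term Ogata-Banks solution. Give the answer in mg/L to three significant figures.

For a continuous step input, C/C₀ ≈ ½·erfc((x−vt)/(2√(Dt))).
vt = 0.394 × 278 = 109.532 m and 2√(Dt) = 2√(0.173 × 278) = 13.87 m.
Argument (x−vt)/(2√(Dt)) = (122 − 109.532)/13.87 = 0.8989; ½·erfc(0.8989) = 0.1018.
C = 2.60 × 0.1018 = 0.265 mg/L.

0.265 mg/L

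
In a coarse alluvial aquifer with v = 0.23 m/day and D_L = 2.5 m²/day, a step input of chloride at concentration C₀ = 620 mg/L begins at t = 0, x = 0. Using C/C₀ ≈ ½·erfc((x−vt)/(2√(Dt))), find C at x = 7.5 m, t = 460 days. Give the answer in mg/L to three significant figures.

607 mg/L

For a continuous step input, C/C₀ ≈ ½·erfc((x−vt)/(2√(Dt))).
vt = 0.23 × 460 = 105.8 m and 2√(Dt) = 2√(2.5 × 460) = 67.82 m.
Argument (x−vt)/(2√(Dt)) = (7.5 − 105.8)/67.82 = -1.449; ½·erfc(-1.449) = 0.9798.
C = 620 × 0.9798 = 607 mg/L.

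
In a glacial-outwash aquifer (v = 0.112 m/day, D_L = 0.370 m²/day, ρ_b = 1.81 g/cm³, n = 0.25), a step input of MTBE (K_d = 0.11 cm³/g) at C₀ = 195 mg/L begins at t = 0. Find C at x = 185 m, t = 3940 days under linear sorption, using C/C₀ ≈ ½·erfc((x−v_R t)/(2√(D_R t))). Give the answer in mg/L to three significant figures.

182 mg/L

Retardation factor R = 1 + ρ_b·K_d/n = 1 + 1.81 × 0.11/0.25 = 1.796.
Sorption retards both mechanisms: v_R = v/R = 0.06236 m/day, D_R = D/R = 0.2060 m²/day.
v_R·t = 0.06236 × 3940 = 245.6984 m; 2√(D_R t) = 56.98 m; argument = (185 − 245.6984)/56.98 = -1.065.
C = C₀ × ½·erfc(-1.065) = 195 × 0.9340 = 182 mg/L.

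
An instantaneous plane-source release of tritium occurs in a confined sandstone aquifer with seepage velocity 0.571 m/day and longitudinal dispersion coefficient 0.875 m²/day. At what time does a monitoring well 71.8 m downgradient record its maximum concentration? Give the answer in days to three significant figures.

For the 1D instantaneous-source solution, setting ∂C/∂t = 0 at fixed x gives v²t² + 2Dt − x² = 0, so t = (√(D² + v²x²) − D)/v².
√(D² + v²x²) = √(0.875² + 0.571² × 71.8²) = 41.01; v² = 0.326041.
t = (41.01 − 0.875)/0.326041 = 123 days (vs. the pure-advection estimate x/v = 126 d).

123 days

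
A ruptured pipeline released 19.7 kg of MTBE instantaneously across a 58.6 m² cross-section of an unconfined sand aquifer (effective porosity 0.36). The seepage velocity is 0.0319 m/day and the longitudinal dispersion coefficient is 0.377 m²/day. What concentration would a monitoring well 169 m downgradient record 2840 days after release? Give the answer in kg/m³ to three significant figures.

0.00192 kg/m³

For an instantaneous plane source, C(x,t) = M/(n_e·A·√(4πDt)) · exp(−(x−vt)²/(4Dt)), with n_e·A the pore (flow) area.
Plume center vt = 0.0319 × 2840 = 90.596 m, so the well at 169 m is 78.404 m downgradient of the peak.
√(4πDt) = 116.0 m, giving peak height M/(n_e·A·√(4πDt)) = 19.7/(0.36 × 58.6 × 116.0) = 0.008050 kg/m³.
(x−vt)²/(4Dt) = (78.404)²/(4 × 0.377 × 2840) = 1.435; exp(−1.435) = 0.2381.
C = 0.008050 × 0.2381 = 0.00192 kg/m³.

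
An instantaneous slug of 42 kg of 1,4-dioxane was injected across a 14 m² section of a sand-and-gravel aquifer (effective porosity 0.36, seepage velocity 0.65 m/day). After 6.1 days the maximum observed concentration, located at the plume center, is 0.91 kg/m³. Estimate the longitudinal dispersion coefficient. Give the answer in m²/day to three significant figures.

At the plume center C_max = M/(n_e·A·√(4πDt)), so D = M²/(4πt·(n_e·A·C_max)²).
n_e·A·C_max = 0.36 × 14 × 0.91 = 4.586 kg/m.
D = 42²/(4π × 6.1 × 4.586²) = 1.09 m²/day.

1.09 m²/day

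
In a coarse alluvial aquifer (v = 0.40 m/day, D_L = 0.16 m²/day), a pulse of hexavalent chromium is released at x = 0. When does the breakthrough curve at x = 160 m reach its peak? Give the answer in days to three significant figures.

For the 1D instantaneous-source solution, setting ∂C/∂t = 0 at fixed x gives v²t² + 2Dt − x² = 0, so t = (√(D² + v²x²) − D)/v².
√(D² + v²x²) = √(0.16² + 0.40² × 160²) = 64.00; v² = 0.16.
t = (64.00 − 0.16)/0.16 = 399 days (vs. the pure-advection estimate x/v = 400 d).

399 days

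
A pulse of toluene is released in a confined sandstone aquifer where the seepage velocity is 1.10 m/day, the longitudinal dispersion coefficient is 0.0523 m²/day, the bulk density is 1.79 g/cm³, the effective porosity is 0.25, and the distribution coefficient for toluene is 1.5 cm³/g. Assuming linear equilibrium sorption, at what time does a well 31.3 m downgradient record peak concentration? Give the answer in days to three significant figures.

Retardation factor R = 1 + ρ_b·K_d/n = 1 + 1.79 × 1.5/0.25 = 11.74.
Sorption retards both mechanisms: v_R = v/R = 0.09370 m/day, D_R = D/R = 0.004455 m²/day.
Peak time from v_R²t² + 2D_R t − x² = 0: t = (√(D_R² + v_R²x²) − D_R)/v_R².
√(D_R² + v_R²x²) = √(0.004455² + 0.09370² × 31.3²) = 2.933; v_R² = 0.008780.
t = (2.933 − 0.004455)/0.008780 = 334 days.

334 days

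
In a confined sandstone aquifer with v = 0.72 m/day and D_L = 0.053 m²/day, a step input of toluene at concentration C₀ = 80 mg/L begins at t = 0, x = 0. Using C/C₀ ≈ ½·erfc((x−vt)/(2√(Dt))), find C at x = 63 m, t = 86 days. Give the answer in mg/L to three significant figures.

28.8 mg/L

For a continuous step input, C/C₀ ≈ ½·erfc((x−vt)/(2√(Dt))).
vt = 0.72 × 86 = 61.92 m and 2√(Dt) = 2√(0.053 × 86) = 4.270 m.
Argument (x−vt)/(2√(Dt)) = (63 − 61.92)/4.270 = 0.2529; ½·erfc(0.2529) = 0.3603.
C = 80 × 0.3603 = 28.8 mg/L.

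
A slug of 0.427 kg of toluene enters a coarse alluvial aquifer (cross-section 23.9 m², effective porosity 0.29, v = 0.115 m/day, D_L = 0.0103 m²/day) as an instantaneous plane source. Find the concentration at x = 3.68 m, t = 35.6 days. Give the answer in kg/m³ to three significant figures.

0.0255 kg/m³

For an instantaneous plane source, C(x,t) = M/(n_e·A·√(4πDt)) · exp(−(x−vt)²/(4Dt)), with n_e·A the pore (flow) area.
Plume center vt = 0.115 × 35.6 = 4.094 m, so the well at 3.68 m is 0.414 m upgradient of the peak.
√(4πDt) = 2.147 m, giving peak height M/(n_e·A·√(4πDt)) = 0.427/(0.29 × 23.9 × 2.147) = 0.02869 kg/m³.
(x−vt)²/(4Dt) = (-0.414)²/(4 × 0.0103 × 35.6) = 0.1169; exp(−0.1169) = 0.8897.
C = 0.02869 × 0.8897 = 0.0255 kg/m³.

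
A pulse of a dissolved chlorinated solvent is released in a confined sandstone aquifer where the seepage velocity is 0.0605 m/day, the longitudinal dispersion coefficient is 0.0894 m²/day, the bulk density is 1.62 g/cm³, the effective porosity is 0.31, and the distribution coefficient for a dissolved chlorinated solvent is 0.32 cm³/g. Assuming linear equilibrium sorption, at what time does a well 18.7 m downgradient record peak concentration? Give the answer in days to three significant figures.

Retardation factor R = 1 + ρ_b·K_d/n = 1 + 1.62 × 0.32/0.31 = 2.672.
Sorption retards both mechanisms: v_R = v/R = 0.02264 m/day, D_R = D/R = 0.03346 m²/day.
Peak time from v_R²t² + 2D_R t − x² = 0: t = (√(D_R² + v_R²x²) − D_R)/v_R².
√(D_R² + v_R²x²) = √(0.03346² + 0.02264² × 18.7²) = 0.4247; v_R² = 0.0005126.
t = (0.4247 − 0.03346)/0.0005126 = 763 days.

763 days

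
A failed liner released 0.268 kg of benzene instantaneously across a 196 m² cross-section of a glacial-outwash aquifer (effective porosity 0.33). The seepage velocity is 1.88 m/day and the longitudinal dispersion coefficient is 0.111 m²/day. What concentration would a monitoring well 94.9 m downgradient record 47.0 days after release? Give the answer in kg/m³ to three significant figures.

For an instantaneous plane source, C(x,t) = M/(n_e·A·√(4πDt)) · exp(−(x−vt)²/(4Dt)), with n_e·A the pore (flow) area.
Plume center vt = 1.88 × 47.0 = 88.36 m, so the well at 94.9 m is 6.54 m downgradient of the peak.
√(4πDt) = 8.097 m, giving peak height M/(n_e·A·√(4πDt)) = 0.268/(0.33 × 196 × 8.097) = 0.0005117 kg/m³.
(x−vt)²/(4Dt) = (6.54)²/(4 × 0.111 × 47.0) = 2.050; exp(−2.050) = 0.1287.
C = 0.0005117 × 0.1287 = 6.59e-05 kg/m³.

6.59e-05 kg/m³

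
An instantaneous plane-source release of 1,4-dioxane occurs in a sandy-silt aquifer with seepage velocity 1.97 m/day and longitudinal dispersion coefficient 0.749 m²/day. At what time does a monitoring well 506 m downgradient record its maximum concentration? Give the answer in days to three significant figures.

For the 1D instantaneous-source solution, setting ∂C/∂t = 0 at fixed x gives v²t² + 2Dt − x² = 0, so t = (√(D² + v²x²) − D)/v².
√(D² + v²x²) = √(0.749² + 1.97² × 506²) = 996.8; v² = 3.8809.
t = (996.8 − 0.749)/3.8809 = 257 days (vs. the pure-advection estimate x/v = 257 d).

257 days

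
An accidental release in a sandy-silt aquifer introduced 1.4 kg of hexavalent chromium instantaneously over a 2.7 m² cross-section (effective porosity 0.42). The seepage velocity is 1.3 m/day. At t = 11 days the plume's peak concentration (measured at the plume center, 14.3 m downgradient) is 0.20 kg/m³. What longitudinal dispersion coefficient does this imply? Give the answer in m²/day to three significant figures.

0.276 m²/day

At the plume center C_max = M/(n_e·A·√(4πDt)), so D = M²/(4πt·(n_e·A·C_max)²).
n_e·A·C_max = 0.42 × 2.7 × 0.20 = 0.2268 kg/m.
D = 1.4²/(4π × 11 × 0.2268²) = 0.276 m²/day.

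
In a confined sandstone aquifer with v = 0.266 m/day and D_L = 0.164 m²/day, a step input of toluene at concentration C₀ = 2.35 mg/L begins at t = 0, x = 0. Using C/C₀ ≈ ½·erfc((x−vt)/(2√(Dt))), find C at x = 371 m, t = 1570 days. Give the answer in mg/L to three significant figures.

For a continuous step input, C/C₀ ≈ ½·erfc((x−vt)/(2√(Dt))).
vt = 0.266 × 1570 = 417.62 m and 2√(Dt) = 2√(0.164 × 1570) = 32.09 m.
Argument (x−vt)/(2√(Dt)) = (371 − 417.62)/32.09 = -1.453; ½·erfc(-1.453) = 0.9801.
C = 2.35 × 0.9801 = 2.30 mg/L.

2.30 mg/L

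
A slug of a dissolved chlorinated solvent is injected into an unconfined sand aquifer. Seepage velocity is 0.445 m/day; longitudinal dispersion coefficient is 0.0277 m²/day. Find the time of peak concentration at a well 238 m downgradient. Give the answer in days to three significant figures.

For the 1D instantaneous-source solution, setting ∂C/∂t = 0 at fixed x gives v²t² + 2Dt − x² = 0, so t = (√(D² + v²x²) − D)/v².
√(D² + v²x²) = √(0.0277² + 0.445² × 238²) = 105.9; v² = 0.198025.
t = (105.9 − 0.0277)/0.198025 = 535 days (vs. the pure-advection estimate x/v = 535 d).

535 days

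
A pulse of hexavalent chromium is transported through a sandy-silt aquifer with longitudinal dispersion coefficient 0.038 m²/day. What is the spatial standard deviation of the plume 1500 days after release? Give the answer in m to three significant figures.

10.7 m

Dispersive spreading gives a Gaussian with σ² = 2Dt; advection only shifts the center.
σ = √(2 × 0.038 × 1500) = 10.7 m.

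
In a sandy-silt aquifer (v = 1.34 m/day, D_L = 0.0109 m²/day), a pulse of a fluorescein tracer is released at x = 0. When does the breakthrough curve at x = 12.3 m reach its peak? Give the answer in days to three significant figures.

For the 1D instantaneous-source solution, setting ∂C/∂t = 0 at fixed x gives v²t² + 2Dt − x² = 0, so t = (√(D² + v²x²) − D)/v².
√(D² + v²x²) = √(0.0109² + 1.34² × 12.3²) = 16.48; v² = 1.7956.
t = (16.48 − 0.0109)/1.7956 = 9.17 days (vs. the pure-advection estimate x/v = 9.18 d).

9.17 days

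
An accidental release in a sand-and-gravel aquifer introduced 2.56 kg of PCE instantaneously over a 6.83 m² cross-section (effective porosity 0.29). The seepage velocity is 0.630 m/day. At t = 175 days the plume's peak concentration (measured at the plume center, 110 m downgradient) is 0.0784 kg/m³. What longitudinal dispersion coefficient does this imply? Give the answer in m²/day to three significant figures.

0.124 m²/day

At the plume center C_max = M/(n_e·A·√(4πDt)), so D = M²/(4πt·(n_e·A·C_max)²).
n_e·A·C_max = 0.29 × 6.83 × 0.0784 = 0.1553 kg/m.
D = 2.56²/(4π × 175 × 0.1553²) = 0.124 m²/day.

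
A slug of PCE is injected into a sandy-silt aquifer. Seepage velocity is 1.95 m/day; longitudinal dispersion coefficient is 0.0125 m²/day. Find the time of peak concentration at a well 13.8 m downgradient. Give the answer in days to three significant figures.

7.07 days

For the 1D instantaneous-source solution, setting ∂C/∂t = 0 at fixed x gives v²t² + 2Dt − x² = 0, so t = (√(D² + v²x²) − D)/v².
√(D² + v²x²) = √(0.0125² + 1.95² × 13.8²) = 26.91; v² = 3.8025.
t = (26.91 − 0.0125)/3.8025 = 7.07 days (vs. the pure-advection estimate x/v = 7.08 d).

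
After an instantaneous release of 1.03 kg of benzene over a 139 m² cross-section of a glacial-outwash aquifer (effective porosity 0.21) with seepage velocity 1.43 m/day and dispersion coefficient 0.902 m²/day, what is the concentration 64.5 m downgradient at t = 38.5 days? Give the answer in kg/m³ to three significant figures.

0.000889 kg/m³

For an instantaneous plane source, C(x,t) = M/(n_e·A·√(4πDt)) · exp(−(x−vt)²/(4Dt)), with n_e·A the pore (flow) area.
Plume center vt = 1.43 × 38.5 = 55.055 m, so the well at 64.5 m is 9.445 m downgradient of the peak.
√(4πDt) = 20.89 m, giving peak height M/(n_e·A·√(4πDt)) = 1.03/(0.21 × 139 × 20.89) = 0.001689 kg/m³.
(x−vt)²/(4Dt) = (9.445)²/(4 × 0.902 × 38.5) = 0.6422; exp(−0.6422) = 0.5261.
C = 0.001689 × 0.5261 = 0.000889 kg/m³.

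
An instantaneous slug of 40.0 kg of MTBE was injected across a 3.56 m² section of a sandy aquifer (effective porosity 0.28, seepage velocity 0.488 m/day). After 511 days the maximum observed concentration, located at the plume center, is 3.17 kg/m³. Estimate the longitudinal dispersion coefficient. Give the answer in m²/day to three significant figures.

At the plume center C_max = M/(n_e·A·√(4πDt)), so D = M²/(4πt·(n_e·A·C_max)²).
n_e·A·C_max = 0.28 × 3.56 × 3.17 = 3.160 kg/m.
D = 40.0²/(4π × 511 × 3.160²) = 0.0250 m²/day.

0.0250 m²/day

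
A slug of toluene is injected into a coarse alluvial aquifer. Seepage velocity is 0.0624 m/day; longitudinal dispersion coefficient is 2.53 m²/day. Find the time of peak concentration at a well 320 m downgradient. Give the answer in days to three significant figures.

4520 days

For the 1D instantaneous-source solution, setting ∂C/∂t = 0 at fixed x gives v²t² + 2Dt − x² = 0, so t = (√(D² + v²x²) − D)/v².
√(D² + v²x²) = √(2.53² + 0.0624² × 320²) = 20.13; v² = 0.00389376.
t = (20.13 − 2.53)/0.00389376 = 4520 days (vs. the pure-advection estimate x/v = 5130 d).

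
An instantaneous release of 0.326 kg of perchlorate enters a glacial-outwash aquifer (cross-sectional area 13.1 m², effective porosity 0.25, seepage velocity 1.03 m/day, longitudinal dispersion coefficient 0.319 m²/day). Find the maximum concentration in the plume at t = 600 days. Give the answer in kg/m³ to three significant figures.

The peak of an instantaneous 1D plume sits at x = vt; there the Gaussian factor is 1 and C_max = M/(n_e·A·√(4πDt)), where n_e·A is the pore area the mass is dissolved in.
√(4πDt) = √(4π × 0.319 × 600) = 49.04 m, so C_max = 0.326/(0.25 × 13.1 × 49.04) = 0.00203 kg/m³.

0.00203 kg/m³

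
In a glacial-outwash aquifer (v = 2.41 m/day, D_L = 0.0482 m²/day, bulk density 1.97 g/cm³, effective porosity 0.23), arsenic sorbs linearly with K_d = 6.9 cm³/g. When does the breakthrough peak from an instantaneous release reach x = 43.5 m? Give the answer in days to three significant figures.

1080 days

Retardation factor R = 1 + ρ_b·K_d/n = 1 + 1.97 × 6.9/0.23 = 60.10.
Sorption retards both mechanisms: v_R = v/R = 0.04010 m/day, D_R = D/R = 0.0008020 m²/day.
Peak time from v_R²t² + 2D_R t − x² = 0: t = (√(D_R² + v_R²x²) − D_R)/v_R².
√(D_R² + v_R²x²) = √(0.0008020² + 0.04010² × 43.5²) = 1.744; v_R² = 0.001608.
t = (1.744 − 0.0008020)/0.001608 = 1080 days.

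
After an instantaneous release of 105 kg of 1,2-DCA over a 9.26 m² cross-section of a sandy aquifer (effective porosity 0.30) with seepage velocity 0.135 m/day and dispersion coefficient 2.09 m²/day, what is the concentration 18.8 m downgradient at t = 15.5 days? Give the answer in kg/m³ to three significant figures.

0.217 kg/m³

For an instantaneous plane source, C(x,t) = M/(n_e·A·√(4πDt)) · exp(−(x−vt)²/(4Dt)), with n_e·A the pore (flow) area.
Plume center vt = 0.135 × 15.5 = 2.0925 m, so the well at 18.8 m is 16.7075 m downgradient of the peak.
√(4πDt) = 20.18 m, giving peak height M/(n_e·A·√(4πDt)) = 105/(0.30 × 9.26 × 20.18) = 1.873 kg/m³.
(x−vt)²/(4Dt) = (16.7075)²/(4 × 2.09 × 15.5) = 2.154; exp(−2.154) = 0.1160.
C = 1.873 × 0.1160 = 0.217 kg/m³.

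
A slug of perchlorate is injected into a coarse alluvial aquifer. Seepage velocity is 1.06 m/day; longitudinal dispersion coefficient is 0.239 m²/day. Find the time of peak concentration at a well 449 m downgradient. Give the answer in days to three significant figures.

423 days

For the 1D instantaneous-source solution, setting ∂C/∂t = 0 at fixed x gives v²t² + 2Dt − x² = 0, so t = (√(D² + v²x²) − D)/v².
√(D² + v²x²) = √(0.239² + 1.06² × 449²) = 475.9; v² = 1.1236.
t = (475.9 − 0.239)/1.1236 = 423 days (vs. the pure-advection estimate x/v = 424 d).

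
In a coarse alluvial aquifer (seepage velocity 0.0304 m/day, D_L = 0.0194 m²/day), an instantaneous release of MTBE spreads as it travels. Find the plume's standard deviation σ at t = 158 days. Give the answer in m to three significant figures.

2.48 m

Dispersive spreading gives a Gaussian with σ² = 2Dt; advection only shifts the center.
σ = √(2 × 0.0194 × 158) = 2.48 m.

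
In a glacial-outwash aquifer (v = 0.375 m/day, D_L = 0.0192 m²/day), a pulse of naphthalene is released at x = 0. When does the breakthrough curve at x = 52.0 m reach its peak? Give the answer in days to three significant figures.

139 days

For the 1D instantaneous-source solution, setting ∂C/∂t = 0 at fixed x gives v²t² + 2Dt − x² = 0, so t = (√(D² + v²x²) − D)/v².
√(D² + v²x²) = √(0.0192² + 0.375² × 52.0²) = 19.50; v² = 0.140625.
t = (19.50 − 0.0192)/0.140625 = 139 days (vs. the pure-advection estimate x/v = 139 d).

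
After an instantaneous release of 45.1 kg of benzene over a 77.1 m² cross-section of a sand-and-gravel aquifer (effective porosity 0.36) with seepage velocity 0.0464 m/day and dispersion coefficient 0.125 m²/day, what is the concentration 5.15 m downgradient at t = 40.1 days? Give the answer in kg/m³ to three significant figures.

For an instantaneous plane source, C(x,t) = M/(n_e·A·√(4πDt)) · exp(−(x−vt)²/(4Dt)), with n_e·A the pore (flow) area.
Plume center vt = 0.0464 × 40.1 = 1.86064 m, so the well at 5.15 m is 3.28936 m downgradient of the peak.
√(4πDt) = 7.937 m, giving peak height M/(n_e·A·√(4πDt)) = 45.1/(0.36 × 77.1 × 7.937) = 0.2047 kg/m³.
(x−vt)²/(4Dt) = (3.28936)²/(4 × 0.125 × 40.1) = 0.5396; exp(−0.5396) = 0.5830.
C = 0.2047 × 0.5830 = 0.119 kg/m³.

0.119 kg/m³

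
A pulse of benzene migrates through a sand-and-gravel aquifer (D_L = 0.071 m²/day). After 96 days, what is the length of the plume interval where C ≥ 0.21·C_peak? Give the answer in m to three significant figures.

The plume is Gaussian with σ = √(2Dt) = √(2 × 0.071 × 96) = 3.692 m.
C/C_peak = exp(−Δx²/(2σ²)) = 0.21 ⇒ Δx = σ·√(−2 ln 0.21) = 3.692 × 1.767 = 6.524 m.
Width = 2Δx = 13.0 m.

13.0 m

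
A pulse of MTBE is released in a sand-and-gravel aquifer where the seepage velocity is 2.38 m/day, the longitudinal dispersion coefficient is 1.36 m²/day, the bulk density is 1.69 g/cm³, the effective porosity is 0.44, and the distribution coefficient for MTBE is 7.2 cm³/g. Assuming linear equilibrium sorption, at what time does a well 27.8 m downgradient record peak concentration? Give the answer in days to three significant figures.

Retardation factor R = 1 + ρ_b·K_d/n = 1 + 1.69 × 7.2/0.44 = 28.65.
Sorption retards both mechanisms: v_R = v/R = 0.08307 m/day, D_R = D/R = 0.04747 m²/day.
Peak time from v_R²t² + 2D_R t − x² = 0: t = (√(D_R² + v_R²x²) − D_R)/v_R².
√(D_R² + v_R²x²) = √(0.04747² + 0.08307² × 27.8²) = 2.310; v_R² = 0.006901.
t = (2.310 − 0.04747)/0.006901 = 328 days.

328 days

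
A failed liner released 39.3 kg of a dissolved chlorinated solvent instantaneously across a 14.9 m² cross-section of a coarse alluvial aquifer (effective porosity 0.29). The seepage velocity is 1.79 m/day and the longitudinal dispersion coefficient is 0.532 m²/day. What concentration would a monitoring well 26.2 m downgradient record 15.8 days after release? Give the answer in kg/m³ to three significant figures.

For an instantaneous plane source, C(x,t) = M/(n_e·A·√(4πDt)) · exp(−(x−vt)²/(4Dt)), with n_e·A the pore (flow) area.
Plume center vt = 1.79 × 15.8 = 28.282 m, so the well at 26.2 m is 2.082 m upgradient of the peak.
√(4πDt) = 10.28 m, giving peak height M/(n_e·A·√(4πDt)) = 39.3/(0.29 × 14.9 × 10.28) = 0.8847 kg/m³.
(x−vt)²/(4Dt) = (-2.082)²/(4 × 0.532 × 15.8) = 0.1289; exp(−0.1289) = 0.8791.
C = 0.8847 × 0.8791 = 0.778 kg/m³.

0.778 kg/m³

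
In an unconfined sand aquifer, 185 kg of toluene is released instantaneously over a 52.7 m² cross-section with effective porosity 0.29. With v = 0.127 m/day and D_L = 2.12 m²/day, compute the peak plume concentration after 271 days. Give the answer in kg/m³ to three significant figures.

0.142 kg/m³

The peak of an instantaneous 1D plume sits at x = vt; there the Gaussian factor is 1 and C_max = M/(n_e·A·√(4πDt)), where n_e·A is the pore area the mass is dissolved in.
√(4πDt) = √(4π × 2.12 × 271) = 84.97 m, so C_max = 185/(0.29 × 52.7 × 84.97) = 0.142 kg/m³.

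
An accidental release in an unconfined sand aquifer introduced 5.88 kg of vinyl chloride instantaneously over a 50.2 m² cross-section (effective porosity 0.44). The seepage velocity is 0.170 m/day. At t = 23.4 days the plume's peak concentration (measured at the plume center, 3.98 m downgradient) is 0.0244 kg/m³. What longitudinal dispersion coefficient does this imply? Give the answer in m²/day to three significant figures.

0.405 m²/day

At the plume center C_max = M/(n_e·A·√(4πDt)), so D = M²/(4πt·(n_e·A·C_max)²).
n_e·A·C_max = 0.44 × 50.2 × 0.0244 = 0.5389 kg/m.
D = 5.88²/(4π × 23.4 × 0.5389²) = 0.405 m²/day.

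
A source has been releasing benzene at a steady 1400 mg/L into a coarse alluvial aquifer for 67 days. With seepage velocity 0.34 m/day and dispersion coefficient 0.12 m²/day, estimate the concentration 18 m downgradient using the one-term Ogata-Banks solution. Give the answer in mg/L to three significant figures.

For a continuous step input, C/C₀ ≈ ½·erfc((x−vt)/(2√(Dt))).
vt = 0.34 × 67 = 22.78 m and 2√(Dt) = 2√(0.12 × 67) = 5.671 m.
Argument (x−vt)/(2√(Dt)) = (18 − 22.78)/5.671 = -0.8429; ½·erfc(-0.8429) = 0.8834.
C = 1400 × 0.8834 = 1240 mg/L.

1240 mg/L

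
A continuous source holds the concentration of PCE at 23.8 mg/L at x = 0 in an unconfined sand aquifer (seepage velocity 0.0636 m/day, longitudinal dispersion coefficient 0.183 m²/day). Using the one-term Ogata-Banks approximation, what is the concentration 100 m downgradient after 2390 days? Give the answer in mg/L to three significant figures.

For a continuous step input, C/C₀ ≈ ½·erfc((x−vt)/(2√(Dt))).
vt = 0.0636 × 2390 = 152.004 m and 2√(Dt) = 2√(0.183 × 2390) = 41.83 m.
Argument (x−vt)/(2√(Dt)) = (100 − 152.004)/41.83 = -1.243; ½·erfc(-1.243) = 0.9606.
C = 23.8 × 0.9606 = 22.9 mg/L.

22.9 mg/L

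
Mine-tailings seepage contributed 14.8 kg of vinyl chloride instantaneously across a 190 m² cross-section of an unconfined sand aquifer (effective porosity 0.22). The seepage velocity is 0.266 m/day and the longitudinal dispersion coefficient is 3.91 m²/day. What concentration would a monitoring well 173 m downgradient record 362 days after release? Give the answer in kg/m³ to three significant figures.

0.000939 kg/m³

For an instantaneous plane source, C(x,t) = M/(n_e·A·√(4πDt)) · exp(−(x−vt)²/(4Dt)), with n_e·A the pore (flow) area.
Plume center vt = 0.266 × 362 = 96.292 m, so the well at 173 m is 76.708 m downgradient of the peak.
√(4πDt) = 133.4 m, giving peak height M/(n_e·A·√(4πDt)) = 14.8/(0.22 × 190 × 133.4) = 0.002654 kg/m³.
(x−vt)²/(4Dt) = (76.708)²/(4 × 3.91 × 362) = 1.039; exp(−1.039) = 0.3538.
C = 0.002654 × 0.3538 = 0.000939 kg/m³.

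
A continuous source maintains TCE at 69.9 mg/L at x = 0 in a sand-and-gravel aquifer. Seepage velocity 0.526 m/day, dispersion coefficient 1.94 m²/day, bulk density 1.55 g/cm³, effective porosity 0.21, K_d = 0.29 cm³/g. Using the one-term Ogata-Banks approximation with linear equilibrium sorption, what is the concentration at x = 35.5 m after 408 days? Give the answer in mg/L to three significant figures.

Retardation factor R = 1 + ρ_b·K_d/n = 1 + 1.55 × 0.29/0.21 = 3.140.
Sorption retards both mechanisms: v_R = v/R = 0.1675 m/day, D_R = D/R = 0.6178 m²/day.
v_R·t = 0.1675 × 408 = 68.34 m; 2√(D_R t) = 31.75 m; argument = (35.5 − 68.34)/31.75 = -1.034.
C = C₀ × ½·erfc(-1.034) = 69.9 × 0.9282 = 64.9 mg/L.

64.9 mg/L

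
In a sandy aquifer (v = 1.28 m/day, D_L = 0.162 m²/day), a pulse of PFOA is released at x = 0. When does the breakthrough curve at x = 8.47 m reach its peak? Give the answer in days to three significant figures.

For the 1D instantaneous-source solution, setting ∂C/∂t = 0 at fixed x gives v²t² + 2Dt − x² = 0, so t = (√(D² + v²x²) − D)/v².
√(D² + v²x²) = √(0.162² + 1.28² × 8.47²) = 10.84; v² = 1.6384.
t = (10.84 − 0.162)/1.6384 = 6.52 days (vs. the pure-advection estimate x/v = 6.62 d).

6.52 days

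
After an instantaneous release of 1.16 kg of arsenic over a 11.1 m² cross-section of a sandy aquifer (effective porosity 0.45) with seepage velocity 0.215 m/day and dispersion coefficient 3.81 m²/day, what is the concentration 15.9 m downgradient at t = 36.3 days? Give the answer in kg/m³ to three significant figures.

0.00495 kg/m³

For an instantaneous plane source, C(x,t) = M/(n_e·A·√(4πDt)) · exp(−(x−vt)²/(4Dt)), with n_e·A the pore (flow) area.
Plume center vt = 0.215 × 36.3 = 7.8045 m, so the well at 15.9 m is 8.0955 m downgradient of the peak.
√(4πDt) = 41.69 m, giving peak height M/(n_e·A·√(4πDt)) = 1.16/(0.45 × 11.1 × 41.69) = 0.005570 kg/m³.
(x−vt)²/(4Dt) = (8.0955)²/(4 × 3.81 × 36.3) = 0.1185; exp(−0.1185) = 0.8883.
C = 0.005570 × 0.8883 = 0.00495 kg/m³.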